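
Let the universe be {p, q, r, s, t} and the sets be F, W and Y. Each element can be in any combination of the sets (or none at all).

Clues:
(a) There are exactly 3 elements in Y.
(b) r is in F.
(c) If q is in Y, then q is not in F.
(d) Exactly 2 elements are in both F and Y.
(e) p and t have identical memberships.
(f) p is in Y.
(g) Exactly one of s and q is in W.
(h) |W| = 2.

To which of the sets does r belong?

r: F, W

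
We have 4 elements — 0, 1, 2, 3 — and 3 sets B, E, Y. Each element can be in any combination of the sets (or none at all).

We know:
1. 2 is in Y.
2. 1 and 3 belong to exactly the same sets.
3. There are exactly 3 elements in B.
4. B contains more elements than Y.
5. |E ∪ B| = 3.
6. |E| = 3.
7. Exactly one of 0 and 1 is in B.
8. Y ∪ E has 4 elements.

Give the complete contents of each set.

From (1): 2 ∈ Y.
Suppose 0 ∈ B: no assignment then satisfies all the clues, so 0 ∉ B.

B = {1, 2, 3}; E = {1, 2, 3}; Y = {0, 2}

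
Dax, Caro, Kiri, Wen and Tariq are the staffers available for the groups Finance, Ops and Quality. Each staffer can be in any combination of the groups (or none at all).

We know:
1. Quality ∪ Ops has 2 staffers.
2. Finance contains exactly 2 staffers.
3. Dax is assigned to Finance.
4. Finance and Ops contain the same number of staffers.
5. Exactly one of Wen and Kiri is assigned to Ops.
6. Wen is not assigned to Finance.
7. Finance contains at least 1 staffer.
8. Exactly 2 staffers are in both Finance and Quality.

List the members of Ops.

From (3): Dax ∈ Finance.
From (6): Wen ∉ Finance.
Suppose Dax ∉ Ops: no assignment then satisfies all the clues, so Dax ∈ Ops.

Ops = {Dax, Kiri}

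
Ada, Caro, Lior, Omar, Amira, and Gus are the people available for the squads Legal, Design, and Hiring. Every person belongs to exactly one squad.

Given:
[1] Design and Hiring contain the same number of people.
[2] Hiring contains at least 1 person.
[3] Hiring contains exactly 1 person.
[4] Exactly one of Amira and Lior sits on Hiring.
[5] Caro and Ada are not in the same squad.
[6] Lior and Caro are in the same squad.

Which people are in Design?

Design = {Ada}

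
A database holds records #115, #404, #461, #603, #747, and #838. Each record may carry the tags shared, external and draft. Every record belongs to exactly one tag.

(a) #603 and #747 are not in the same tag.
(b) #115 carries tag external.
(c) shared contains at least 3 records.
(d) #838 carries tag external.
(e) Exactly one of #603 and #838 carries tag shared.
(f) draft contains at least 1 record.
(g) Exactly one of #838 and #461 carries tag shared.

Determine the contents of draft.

draft = {#747}

From (b): #115 ∈ external.
From (d): #838 ∈ external.
(e) (exactly one): #603 ∈ shared.
(g) (exactly one): #461 ∈ shared.
(a): #747 ∉ shared.
(c): only 3 candidates remain for shared, so all are in.
(f): only 1 candidates remain for draft, so all are in.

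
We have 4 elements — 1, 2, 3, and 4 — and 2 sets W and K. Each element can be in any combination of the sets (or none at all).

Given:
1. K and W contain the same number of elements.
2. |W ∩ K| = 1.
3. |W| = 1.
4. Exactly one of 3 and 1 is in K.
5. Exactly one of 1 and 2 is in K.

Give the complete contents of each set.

W = {1}; K = {1}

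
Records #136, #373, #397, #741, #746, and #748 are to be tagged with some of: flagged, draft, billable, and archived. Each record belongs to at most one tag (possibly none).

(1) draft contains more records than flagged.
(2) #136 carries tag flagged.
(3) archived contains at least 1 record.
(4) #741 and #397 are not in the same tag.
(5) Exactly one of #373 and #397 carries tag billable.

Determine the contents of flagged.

flagged = {#136}

From (2): #136 ∈ flagged.
Suppose #373 ∈ flagged: no assignment then satisfies all the clues, so #373 ∉ flagged.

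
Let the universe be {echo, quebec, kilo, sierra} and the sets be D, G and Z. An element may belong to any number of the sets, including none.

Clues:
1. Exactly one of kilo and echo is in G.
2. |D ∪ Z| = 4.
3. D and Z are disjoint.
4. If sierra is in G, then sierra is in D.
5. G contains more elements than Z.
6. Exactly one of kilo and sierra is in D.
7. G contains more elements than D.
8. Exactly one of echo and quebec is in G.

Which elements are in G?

G = {kilo, quebec, sierra}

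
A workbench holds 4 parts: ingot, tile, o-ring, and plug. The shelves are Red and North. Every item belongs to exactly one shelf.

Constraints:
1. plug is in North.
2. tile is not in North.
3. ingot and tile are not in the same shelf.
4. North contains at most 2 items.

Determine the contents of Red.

From (1): plug ∈ North.
From (2): tile ∉ North.
Only one shelf left: tile ∈ Red.
(3): ingot ∉ Red.
Only one shelf left: ingot ∈ North.
(4): North already has 2, so the rest are out.
Only one shelf left: o-ring ∈ Red.

Red = {o-ring, tile}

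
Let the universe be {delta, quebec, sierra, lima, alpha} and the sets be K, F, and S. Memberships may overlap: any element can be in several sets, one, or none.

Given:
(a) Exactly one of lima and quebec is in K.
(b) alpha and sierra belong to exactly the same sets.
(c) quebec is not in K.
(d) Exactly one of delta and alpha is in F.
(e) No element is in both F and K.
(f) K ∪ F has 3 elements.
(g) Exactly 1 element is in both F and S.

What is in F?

From (c): quebec ∉ K.
(a) (exactly one): lima ∈ K.
(e) (disjoint): lima ∉ F.
Suppose delta ∉ F: no assignment then satisfies all the clues, so delta ∈ F.

F = {delta, quebec}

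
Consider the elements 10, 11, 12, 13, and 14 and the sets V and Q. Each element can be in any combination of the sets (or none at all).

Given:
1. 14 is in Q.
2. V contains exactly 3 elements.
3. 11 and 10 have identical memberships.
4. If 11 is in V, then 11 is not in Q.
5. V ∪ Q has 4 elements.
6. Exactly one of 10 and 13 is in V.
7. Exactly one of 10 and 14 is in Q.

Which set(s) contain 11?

From (1): 14 ∈ Q.
(7) (exactly one): 10 ∉ Q.
(3): 11 matches 10: 11 ∉ Q.
Suppose 11 ∉ V: no assignment then satisfies all the clues, so 11 ∈ V.

11: V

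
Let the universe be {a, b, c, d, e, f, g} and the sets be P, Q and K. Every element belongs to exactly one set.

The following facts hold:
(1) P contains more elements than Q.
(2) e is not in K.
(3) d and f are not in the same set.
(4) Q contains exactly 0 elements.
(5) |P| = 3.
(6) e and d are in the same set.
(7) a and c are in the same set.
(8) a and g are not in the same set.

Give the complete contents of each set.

From (2): e ∉ K.
(4): Q already has 0, so the rest are out.
(6): d matches e: d ∉ K.
Only one set left: d ∈ P.
Only one set left: e ∈ P.
(3): f ∉ P.
Only one set left: f ∈ K.
Suppose a ∈ P: no assignment then satisfies all the clues, so a ∉ P.

P = {d, e, g}; Q = {}; K = {a, b, c, f}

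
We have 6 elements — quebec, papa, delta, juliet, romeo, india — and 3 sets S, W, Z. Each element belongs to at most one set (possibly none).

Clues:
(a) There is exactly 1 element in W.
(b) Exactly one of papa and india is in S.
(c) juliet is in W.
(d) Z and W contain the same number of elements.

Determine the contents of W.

W = {juliet}

From (c): juliet ∈ W.
(a): W already has 1, so the rest are out.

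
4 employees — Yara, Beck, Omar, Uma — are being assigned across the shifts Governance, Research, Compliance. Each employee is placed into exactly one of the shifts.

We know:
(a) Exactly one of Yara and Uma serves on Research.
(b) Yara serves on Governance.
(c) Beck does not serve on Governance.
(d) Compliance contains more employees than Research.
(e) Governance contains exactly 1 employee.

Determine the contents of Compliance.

Compliance = {Beck, Omar}

From (b): Yara ∈ Governance.
From (c): Beck ∉ Governance.
(a) (exactly one): Uma ∈ Research.
(e): Governance already has 1, so the rest are out.
Suppose Beck ∉ Compliance: no assignment then satisfies all the clues, so Beck ∈ Compliance.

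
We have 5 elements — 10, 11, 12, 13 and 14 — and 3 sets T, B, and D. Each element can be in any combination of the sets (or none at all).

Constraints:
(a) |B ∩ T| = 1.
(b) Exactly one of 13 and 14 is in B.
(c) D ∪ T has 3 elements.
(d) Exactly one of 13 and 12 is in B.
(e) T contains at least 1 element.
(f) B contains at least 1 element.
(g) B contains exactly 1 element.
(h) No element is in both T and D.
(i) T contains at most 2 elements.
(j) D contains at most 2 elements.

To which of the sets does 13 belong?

13: B, T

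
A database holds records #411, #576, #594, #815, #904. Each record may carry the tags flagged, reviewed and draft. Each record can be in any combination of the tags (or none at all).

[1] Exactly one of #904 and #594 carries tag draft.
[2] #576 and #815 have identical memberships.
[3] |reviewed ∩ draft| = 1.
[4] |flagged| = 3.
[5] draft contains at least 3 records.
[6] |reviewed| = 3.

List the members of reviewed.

reviewed = {#411, #594, #904}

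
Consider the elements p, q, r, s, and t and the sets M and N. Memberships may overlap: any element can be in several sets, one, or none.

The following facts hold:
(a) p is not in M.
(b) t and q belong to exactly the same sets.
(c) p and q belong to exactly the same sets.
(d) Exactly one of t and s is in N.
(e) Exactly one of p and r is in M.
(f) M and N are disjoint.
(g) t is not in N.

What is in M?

From (a): p ∉ M.
From (g): t ∉ N.
(b): q matches t: q ∉ N.
(c): q matches p: q ∉ M.
(c): p matches q: p ∉ N.
(d) (exactly one): s ∈ N.
(e) (exactly one): r ∈ M.
(f) (disjoint): r ∉ N.
(f) (disjoint): s ∉ M.
(b): t matches q: t ∉ M.

M = {r}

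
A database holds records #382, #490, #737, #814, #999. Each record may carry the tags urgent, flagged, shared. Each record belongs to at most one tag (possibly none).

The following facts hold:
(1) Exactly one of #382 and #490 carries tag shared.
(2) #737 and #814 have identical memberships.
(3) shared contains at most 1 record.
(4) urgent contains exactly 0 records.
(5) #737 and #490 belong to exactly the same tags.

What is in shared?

shared = {#382}

(4): urgent already has 0, so the rest are out.
Suppose #382 ∉ shared: no assignment then satisfies all the clues, so #382 ∈ shared.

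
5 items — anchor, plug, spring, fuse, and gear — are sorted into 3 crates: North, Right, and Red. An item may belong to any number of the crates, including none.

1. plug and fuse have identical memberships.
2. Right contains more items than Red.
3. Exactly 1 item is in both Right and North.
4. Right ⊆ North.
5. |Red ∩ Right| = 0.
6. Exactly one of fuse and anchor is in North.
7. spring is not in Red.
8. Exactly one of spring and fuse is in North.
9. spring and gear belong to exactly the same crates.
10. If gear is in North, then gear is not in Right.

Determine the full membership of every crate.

North = {anchor, gear, spring}; Right = {anchor}; Red = {}

From (7): spring ∉ Red.
(9): gear matches spring: gear ∉ Red.
Suppose anchor ∉ North: no assignment then satisfies all the clues, so anchor ∈ North.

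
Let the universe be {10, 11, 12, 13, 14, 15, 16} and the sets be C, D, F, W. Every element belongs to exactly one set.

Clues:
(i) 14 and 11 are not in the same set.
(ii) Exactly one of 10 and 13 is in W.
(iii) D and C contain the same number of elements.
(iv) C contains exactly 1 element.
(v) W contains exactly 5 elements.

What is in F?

F = {}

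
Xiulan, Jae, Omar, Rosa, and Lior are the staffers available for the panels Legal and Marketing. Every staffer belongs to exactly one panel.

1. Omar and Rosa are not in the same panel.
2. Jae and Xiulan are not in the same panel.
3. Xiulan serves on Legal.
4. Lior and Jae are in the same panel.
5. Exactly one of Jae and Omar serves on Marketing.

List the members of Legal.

From (3): Xiulan ∈ Legal.
(2): Jae ∉ Legal.
(4): Lior matches Jae: Lior ∉ Legal.
Only one panel left: Jae ∈ Marketing.
Only one panel left: Lior ∈ Marketing.
(5) (exactly one): Omar ∉ Marketing.
Only one panel left: Omar ∈ Legal.
(1): Rosa ∉ Legal.
Only one panel left: Rosa ∈ Marketing.

Legal = {Omar, Xiulan}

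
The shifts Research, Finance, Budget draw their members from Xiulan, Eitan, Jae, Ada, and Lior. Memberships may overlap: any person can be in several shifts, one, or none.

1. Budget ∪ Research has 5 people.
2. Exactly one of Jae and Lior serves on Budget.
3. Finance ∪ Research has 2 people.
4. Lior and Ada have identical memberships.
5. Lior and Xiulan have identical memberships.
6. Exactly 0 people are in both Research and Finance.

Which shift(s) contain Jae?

Jae: Research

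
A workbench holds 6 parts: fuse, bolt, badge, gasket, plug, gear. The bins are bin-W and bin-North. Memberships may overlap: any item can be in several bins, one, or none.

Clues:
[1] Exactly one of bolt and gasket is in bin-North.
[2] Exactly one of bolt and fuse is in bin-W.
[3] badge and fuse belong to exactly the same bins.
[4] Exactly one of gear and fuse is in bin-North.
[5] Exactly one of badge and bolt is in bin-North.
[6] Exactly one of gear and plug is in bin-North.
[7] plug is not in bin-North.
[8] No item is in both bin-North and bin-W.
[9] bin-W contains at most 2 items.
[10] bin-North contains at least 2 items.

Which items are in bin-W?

From (7): plug ∉ bin-North.
(6) (exactly one): gear ∈ bin-North.
(8) (disjoint): gear ∉ bin-W.
(4) (exactly one): fuse ∉ bin-North.
(3): badge matches fuse: badge ∉ bin-North.
(5) (exactly one): bolt ∈ bin-North.
(8) (disjoint): bolt ∉ bin-W.
(1) (exactly one): gasket ∉ bin-North.
(2) (exactly one): fuse ∈ bin-W.
(3): badge matches fuse: badge ∈ bin-W.
(9): bin-W already has 2, so the rest are out.

bin-W = {badge, fuse}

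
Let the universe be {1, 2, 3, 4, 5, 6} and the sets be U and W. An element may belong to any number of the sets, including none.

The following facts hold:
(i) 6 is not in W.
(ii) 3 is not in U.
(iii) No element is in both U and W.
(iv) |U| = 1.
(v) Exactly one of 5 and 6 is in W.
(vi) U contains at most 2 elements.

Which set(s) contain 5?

5: W

From (i): 6 ∉ W.
From (ii): 3 ∉ U.
(v) (exactly one): 5 ∈ W.
(iii) (disjoint): 5 ∉ U.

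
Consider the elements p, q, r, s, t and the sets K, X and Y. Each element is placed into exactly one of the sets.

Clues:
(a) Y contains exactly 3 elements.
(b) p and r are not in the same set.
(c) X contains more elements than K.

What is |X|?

2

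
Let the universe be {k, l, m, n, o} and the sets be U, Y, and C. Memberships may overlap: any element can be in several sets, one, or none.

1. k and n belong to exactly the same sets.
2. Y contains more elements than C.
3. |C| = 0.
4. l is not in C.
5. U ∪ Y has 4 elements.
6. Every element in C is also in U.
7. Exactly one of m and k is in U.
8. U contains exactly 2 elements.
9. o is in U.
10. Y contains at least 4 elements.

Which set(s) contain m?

m: U, Y

From (4): l ∉ C.
From (9): o ∈ U.
(3): C already has 0, so the rest are out.
Suppose m ∉ U: no assignment then satisfies all the clues, so m ∈ U.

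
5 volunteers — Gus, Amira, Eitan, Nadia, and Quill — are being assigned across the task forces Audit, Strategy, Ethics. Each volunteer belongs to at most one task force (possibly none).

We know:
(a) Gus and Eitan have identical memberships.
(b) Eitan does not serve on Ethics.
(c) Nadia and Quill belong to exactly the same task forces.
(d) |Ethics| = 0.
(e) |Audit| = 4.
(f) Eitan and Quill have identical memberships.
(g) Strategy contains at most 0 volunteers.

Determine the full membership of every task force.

Audit = {Eitan, Gus, Nadia, Quill}; Strategy = {}; Ethics = {}

From (b): Eitan ∉ Ethics.
(a): Gus matches Eitan: Gus ∉ Ethics.
(d): Ethics already has 0, so the rest are out.
(g): Strategy already has 0, so the rest are out.
Suppose Gus ∉ Audit: no assignment then satisfies all the clues, so Gus ∈ Audit.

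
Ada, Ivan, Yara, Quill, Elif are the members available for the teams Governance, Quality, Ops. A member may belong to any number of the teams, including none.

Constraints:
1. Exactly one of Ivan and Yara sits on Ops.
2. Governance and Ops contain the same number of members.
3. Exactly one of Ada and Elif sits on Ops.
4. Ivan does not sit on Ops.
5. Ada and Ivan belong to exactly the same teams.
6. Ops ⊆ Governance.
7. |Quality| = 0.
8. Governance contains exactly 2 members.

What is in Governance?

Governance = {Elif, Yara}

From (4): Ivan ∉ Ops.
(1) (exactly one): Yara ∈ Ops.
(5): Ada matches Ivan: Ada ∉ Ops.
(6) with Yara ∈ Ops: Yara ∈ Governance.
(7): Quality already has 0, so the rest are out.
(3) (exactly one): Elif ∈ Ops.
(6) with Elif ∈ Ops: Elif ∈ Governance.
(8): Governance already has 2, so the rest are out.
(6) contrapositive: Quill ∉ Ops.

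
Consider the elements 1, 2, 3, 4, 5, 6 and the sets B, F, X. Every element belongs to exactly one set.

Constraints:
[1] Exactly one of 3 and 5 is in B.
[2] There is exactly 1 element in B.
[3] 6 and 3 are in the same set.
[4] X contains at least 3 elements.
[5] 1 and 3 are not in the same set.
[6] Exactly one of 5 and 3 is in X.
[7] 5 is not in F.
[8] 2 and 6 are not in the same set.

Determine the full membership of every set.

B = {5}; F = {1, 2}; X = {3, 4, 6}

From (7): 5 ∉ F.
Suppose 1 ∈ B: no assignment then satisfies all the clues, so 1 ∉ B.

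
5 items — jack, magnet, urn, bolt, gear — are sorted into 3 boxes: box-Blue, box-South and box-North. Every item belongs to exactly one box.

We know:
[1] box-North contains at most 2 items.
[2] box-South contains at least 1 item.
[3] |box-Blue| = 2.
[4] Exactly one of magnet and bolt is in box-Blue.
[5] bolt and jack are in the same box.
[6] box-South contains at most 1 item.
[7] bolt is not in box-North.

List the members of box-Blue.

From (7): bolt ∉ box-North.
(5): jack matches bolt: jack ∉ box-North.
Suppose jack ∉ box-Blue: no assignment then satisfies all the clues, so jack ∈ box-Blue.

box-Blue = {bolt, jack}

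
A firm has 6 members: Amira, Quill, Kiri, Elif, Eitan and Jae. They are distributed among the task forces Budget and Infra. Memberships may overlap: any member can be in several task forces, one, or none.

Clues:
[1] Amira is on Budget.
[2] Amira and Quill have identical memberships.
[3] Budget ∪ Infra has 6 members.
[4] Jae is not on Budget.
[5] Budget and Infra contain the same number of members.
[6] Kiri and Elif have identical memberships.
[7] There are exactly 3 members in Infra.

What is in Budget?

Budget = {Amira, Eitan, Quill}

From (1): Amira ∈ Budget.
From (4): Jae ∉ Budget.
(2): Quill matches Amira: Quill ∈ Budget.
Suppose Kiri ∈ Budget: no assignment then satisfies all the clues, so Kiri ∉ Budget.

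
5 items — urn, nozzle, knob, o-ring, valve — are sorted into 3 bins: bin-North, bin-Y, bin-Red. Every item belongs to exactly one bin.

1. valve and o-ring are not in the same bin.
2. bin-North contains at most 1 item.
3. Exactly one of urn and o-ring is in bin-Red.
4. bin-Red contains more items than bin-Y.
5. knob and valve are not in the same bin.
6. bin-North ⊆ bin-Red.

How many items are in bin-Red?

3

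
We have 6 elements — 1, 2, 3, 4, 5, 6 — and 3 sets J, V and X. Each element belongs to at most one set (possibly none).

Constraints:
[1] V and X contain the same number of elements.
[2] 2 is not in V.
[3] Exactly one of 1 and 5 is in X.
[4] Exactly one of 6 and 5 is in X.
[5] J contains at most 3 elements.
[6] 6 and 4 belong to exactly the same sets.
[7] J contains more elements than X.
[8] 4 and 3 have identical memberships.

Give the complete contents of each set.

J = {3, 4, 6}; V = {1}; X = {5}

From (2): 2 ∉ V.
Suppose 1 ∈ J: no assignment then satisfies all the clues, so 1 ∉ J.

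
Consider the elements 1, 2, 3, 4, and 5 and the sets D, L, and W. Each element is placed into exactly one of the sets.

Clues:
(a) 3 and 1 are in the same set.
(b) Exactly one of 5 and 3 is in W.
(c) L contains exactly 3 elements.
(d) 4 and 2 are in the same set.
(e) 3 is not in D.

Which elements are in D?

D = {}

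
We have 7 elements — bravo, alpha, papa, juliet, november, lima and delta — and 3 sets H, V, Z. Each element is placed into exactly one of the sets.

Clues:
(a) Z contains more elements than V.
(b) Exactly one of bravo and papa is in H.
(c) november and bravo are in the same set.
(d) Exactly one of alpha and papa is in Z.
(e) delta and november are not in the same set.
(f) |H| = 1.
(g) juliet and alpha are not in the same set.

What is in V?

V = {delta, juliet}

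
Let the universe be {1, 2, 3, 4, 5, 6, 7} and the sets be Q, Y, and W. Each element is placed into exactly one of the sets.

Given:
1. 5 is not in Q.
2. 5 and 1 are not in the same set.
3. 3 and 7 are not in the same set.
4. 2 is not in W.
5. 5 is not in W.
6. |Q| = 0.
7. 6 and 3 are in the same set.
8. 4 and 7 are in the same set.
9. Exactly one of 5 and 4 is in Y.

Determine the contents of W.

From (1): 5 ∉ Q.
From (4): 2 ∉ W.
From (5): 5 ∉ W.
(6): Q already has 0, so the rest are out.
Only one set left: 2 ∈ Y.
Only one set left: 5 ∈ Y.
(2): 1 ∉ Y.
(9) (exactly one): 4 ∉ Y.
Only one set left: 1 ∈ W.
Only one set left: 4 ∈ W.
(8): 7 matches 4: 7 ∉ Y.
Only one set left: 6 ∈ Y.

W = {1, 4, 7}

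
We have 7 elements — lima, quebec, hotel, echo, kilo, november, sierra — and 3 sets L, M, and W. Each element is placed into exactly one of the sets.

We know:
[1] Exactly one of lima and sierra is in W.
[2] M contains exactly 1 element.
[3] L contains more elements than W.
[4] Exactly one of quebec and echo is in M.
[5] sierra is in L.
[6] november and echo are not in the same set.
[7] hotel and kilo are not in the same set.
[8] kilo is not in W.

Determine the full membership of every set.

L = {kilo, november, quebec, sierra}; M = {echo}; W = {hotel, lima}

From (5): sierra ∈ L.
From (8): kilo ∉ W.
(1) (exactly one): lima ∈ W.
Suppose quebec ∉ L: no assignment then satisfies all the clues, so quebec ∈ L.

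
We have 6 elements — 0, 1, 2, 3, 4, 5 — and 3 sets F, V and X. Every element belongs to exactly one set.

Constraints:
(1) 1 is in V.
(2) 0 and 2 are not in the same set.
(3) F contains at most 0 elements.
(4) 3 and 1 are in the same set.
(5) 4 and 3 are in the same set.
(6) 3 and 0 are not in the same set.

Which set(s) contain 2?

2: V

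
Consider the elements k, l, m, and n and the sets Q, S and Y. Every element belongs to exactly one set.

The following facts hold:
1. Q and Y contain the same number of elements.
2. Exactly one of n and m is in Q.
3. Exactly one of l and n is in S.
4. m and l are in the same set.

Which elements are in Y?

Y = {k}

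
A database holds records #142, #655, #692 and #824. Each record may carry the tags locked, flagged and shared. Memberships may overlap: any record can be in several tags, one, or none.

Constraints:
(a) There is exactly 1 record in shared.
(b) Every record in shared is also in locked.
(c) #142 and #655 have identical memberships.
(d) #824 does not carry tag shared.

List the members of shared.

shared = {#692}

From (d): #824 ∉ shared.
Suppose #142 ∈ shared: no assignment then satisfies all the clues, so #142 ∉ shared.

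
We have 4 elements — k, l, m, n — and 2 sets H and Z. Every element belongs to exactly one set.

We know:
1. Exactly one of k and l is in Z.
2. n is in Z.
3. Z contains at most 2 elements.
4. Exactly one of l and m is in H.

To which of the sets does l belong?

l: Z

From (2): n ∈ Z.
Suppose l ∈ H: no assignment then satisfies all the clues, so l ∉ H.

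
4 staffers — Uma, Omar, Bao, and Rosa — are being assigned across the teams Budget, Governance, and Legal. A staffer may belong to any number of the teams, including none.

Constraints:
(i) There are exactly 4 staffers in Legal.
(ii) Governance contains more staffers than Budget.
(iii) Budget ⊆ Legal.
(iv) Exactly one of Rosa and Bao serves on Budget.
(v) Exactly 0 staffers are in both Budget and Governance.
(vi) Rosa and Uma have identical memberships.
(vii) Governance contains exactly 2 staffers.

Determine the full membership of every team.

Budget = {Bao}; Governance = {Rosa, Uma}; Legal = {Bao, Omar, Rosa, Uma}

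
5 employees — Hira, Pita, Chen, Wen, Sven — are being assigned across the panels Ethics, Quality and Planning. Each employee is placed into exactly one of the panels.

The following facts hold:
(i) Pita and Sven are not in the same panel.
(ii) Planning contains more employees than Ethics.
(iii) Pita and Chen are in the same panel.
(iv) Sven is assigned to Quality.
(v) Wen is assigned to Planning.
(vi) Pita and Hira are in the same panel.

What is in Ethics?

Ethics = {}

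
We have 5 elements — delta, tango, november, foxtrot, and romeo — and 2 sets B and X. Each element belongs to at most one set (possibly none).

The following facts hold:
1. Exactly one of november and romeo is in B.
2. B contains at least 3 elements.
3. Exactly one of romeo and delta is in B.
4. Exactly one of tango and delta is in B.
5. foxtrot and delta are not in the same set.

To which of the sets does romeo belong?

romeo: B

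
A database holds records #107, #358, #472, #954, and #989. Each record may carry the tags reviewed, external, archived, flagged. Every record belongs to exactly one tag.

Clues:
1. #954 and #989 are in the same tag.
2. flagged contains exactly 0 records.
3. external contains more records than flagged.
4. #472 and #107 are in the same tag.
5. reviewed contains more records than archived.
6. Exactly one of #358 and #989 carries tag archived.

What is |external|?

(2): flagged already has 0, so the rest are out.
Suppose #107 ∈ archived: no assignment then satisfies all the clues, so #107 ∉ archived.

2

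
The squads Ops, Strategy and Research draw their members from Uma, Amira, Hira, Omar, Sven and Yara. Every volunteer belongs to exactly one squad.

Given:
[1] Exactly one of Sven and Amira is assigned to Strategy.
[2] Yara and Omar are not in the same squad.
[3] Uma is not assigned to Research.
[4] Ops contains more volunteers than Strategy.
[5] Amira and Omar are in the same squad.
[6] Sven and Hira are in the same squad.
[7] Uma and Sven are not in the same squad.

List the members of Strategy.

Strategy = {Hira, Sven}

From (3): Uma ∉ Research.
Suppose Uma ∈ Strategy: no assignment then satisfies all the clues, so Uma ∉ Strategy.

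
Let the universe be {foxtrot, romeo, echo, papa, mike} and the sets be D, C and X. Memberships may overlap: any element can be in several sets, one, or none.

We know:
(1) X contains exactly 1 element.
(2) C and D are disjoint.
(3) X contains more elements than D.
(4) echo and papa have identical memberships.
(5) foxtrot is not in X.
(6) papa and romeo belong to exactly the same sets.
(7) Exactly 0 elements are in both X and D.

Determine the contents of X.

X = {mike}

From (5): foxtrot ∉ X.
Suppose romeo ∈ X: no assignment then satisfies all the clues, so romeo ∉ X.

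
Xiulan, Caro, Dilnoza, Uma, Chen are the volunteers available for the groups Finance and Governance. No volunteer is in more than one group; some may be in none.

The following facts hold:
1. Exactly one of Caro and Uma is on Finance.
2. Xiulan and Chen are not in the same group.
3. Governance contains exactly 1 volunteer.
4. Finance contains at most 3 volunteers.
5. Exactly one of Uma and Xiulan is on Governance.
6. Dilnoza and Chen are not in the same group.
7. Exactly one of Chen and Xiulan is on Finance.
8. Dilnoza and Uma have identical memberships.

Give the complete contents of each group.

Finance = {Caro, Chen}; Governance = {Xiulan}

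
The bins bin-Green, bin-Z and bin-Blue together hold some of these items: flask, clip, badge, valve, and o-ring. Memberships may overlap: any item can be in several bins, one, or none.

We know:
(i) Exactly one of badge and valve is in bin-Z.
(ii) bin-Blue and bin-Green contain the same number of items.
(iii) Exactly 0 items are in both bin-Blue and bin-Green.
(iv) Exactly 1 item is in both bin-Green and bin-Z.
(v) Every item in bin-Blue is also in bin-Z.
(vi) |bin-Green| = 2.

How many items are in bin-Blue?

2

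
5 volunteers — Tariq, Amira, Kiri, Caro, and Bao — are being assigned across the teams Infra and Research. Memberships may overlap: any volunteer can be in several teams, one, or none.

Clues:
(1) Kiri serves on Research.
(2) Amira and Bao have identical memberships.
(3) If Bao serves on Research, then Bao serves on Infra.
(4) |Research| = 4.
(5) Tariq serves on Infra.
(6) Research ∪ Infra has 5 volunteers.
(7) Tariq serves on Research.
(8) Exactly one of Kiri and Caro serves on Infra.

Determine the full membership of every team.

Infra = {Amira, Bao, Caro, Tariq}; Research = {Amira, Bao, Kiri, Tariq}

From (1): Kiri ∈ Research.
From (5): Tariq ∈ Infra.
From (7): Tariq ∈ Research.
Suppose Amira ∉ Infra: no assignment then satisfies all the clues, so Amira ∈ Infra.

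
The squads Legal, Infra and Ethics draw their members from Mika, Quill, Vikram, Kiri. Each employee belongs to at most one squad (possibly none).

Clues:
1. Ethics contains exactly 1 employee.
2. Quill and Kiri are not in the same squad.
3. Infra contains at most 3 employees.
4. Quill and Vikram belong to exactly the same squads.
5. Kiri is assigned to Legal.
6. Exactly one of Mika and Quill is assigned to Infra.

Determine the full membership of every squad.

Legal = {Kiri}; Infra = {Quill, Vikram}; Ethics = {Mika}

From (5): Kiri ∈ Legal.
(2): Quill ∉ Legal.
(4): Vikram matches Quill: Vikram ∉ Legal.
Suppose Mika ∈ Legal: no assignment then satisfies all the clues, so Mika ∉ Legal.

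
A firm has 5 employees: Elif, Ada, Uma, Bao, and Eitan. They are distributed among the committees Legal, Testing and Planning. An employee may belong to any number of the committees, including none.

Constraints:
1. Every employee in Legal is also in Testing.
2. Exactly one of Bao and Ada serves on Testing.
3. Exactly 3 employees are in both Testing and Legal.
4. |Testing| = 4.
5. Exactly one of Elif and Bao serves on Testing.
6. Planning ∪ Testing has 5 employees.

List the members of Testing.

Testing = {Ada, Eitan, Elif, Uma}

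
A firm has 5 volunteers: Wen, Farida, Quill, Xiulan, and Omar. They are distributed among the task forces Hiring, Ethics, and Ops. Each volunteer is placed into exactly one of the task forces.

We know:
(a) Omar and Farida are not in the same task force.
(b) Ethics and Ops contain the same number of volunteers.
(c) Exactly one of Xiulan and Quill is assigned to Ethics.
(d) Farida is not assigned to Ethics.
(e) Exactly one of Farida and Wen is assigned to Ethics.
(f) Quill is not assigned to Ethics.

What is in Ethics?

From (d): Farida ∉ Ethics.
From (f): Quill ∉ Ethics.
(c) (exactly one): Xiulan ∈ Ethics.
(e) (exactly one): Wen ∈ Ethics.
Suppose Omar ∈ Ethics: no assignment then satisfies all the clues, so Omar ∉ Ethics.

Ethics = {Wen, Xiulan}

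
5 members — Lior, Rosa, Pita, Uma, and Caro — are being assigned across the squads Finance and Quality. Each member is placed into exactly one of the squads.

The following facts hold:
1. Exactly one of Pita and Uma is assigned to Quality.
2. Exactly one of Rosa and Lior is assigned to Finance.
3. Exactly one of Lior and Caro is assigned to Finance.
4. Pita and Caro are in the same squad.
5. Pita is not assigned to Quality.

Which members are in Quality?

Quality = {Lior, Uma}

From (5): Pita ∉ Quality.
(1) (exactly one): Uma ∈ Quality.
(4): Caro matches Pita: Caro ∉ Quality.
Only one squad left: Pita ∈ Finance.
Only one squad left: Caro ∈ Finance.
(3) (exactly one): Lior ∉ Finance.
Only one squad left: Lior ∈ Quality.
(2) (exactly one): Rosa ∈ Finance.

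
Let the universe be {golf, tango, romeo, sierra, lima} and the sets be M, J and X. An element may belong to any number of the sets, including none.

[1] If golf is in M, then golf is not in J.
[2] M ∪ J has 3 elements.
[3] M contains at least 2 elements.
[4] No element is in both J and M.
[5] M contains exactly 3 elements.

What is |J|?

0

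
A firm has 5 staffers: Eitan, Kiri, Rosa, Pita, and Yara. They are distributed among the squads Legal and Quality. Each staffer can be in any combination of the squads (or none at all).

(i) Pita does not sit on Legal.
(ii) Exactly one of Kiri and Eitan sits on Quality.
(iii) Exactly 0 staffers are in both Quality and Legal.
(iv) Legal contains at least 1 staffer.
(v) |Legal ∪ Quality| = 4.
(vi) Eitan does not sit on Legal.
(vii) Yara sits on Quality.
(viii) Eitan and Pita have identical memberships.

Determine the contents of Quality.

Quality = {Eitan, Pita, Yara}

From (i): Pita ∉ Legal.
From (vi): Eitan ∉ Legal.
From (vii): Yara ∈ Quality.
Suppose Eitan ∉ Quality: no assignment then satisfies all the clues, so Eitan ∈ Quality.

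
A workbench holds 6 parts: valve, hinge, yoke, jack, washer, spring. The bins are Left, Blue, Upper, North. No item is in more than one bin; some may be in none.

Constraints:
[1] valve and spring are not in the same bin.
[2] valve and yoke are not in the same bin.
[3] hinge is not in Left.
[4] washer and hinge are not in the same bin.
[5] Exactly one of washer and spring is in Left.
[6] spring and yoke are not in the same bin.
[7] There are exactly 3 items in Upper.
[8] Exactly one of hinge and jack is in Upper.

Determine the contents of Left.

Left = {spring}

From (3): hinge ∉ Left.
Suppose valve ∈ Left: no assignment then satisfies all the clues, so valve ∉ Left.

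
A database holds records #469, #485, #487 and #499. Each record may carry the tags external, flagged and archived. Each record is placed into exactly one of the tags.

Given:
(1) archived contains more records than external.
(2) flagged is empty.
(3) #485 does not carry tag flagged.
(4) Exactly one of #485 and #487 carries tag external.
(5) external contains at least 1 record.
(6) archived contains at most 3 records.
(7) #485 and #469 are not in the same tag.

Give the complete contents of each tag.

external = {#485}; flagged = {}; archived = {#469, #487, #499}

From (3): #485 ∉ flagged.
(2): flagged already has 0, so the rest are out.
Suppose #469 ∈ external: no assignment then satisfies all the clues, so #469 ∉ external.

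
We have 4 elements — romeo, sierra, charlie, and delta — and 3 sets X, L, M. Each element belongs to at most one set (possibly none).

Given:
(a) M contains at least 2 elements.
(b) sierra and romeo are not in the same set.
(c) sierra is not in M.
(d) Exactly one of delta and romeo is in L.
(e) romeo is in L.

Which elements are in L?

From (c): sierra ∉ M.
From (e): romeo ∈ L.
(a): only 2 candidates remain for M, so all are in.
(b): sierra ∉ L.

L = {romeo}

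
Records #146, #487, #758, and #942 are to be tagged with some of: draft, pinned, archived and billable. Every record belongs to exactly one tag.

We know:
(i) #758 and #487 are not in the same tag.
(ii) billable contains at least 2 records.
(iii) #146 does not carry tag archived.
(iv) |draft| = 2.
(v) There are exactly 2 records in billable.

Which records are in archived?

archived = {}

From (iii): #146 ∉ archived.
Suppose #487 ∈ archived: no assignment then satisfies all the clues, so #487 ∉ archived.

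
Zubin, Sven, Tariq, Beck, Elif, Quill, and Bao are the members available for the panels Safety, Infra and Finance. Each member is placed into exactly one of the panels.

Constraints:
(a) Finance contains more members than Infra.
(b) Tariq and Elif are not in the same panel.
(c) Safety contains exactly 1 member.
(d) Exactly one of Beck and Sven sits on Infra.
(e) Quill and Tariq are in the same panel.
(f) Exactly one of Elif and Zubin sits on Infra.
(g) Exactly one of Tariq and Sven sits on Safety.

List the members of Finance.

Finance = {Bao, Quill, Tariq, Zubin}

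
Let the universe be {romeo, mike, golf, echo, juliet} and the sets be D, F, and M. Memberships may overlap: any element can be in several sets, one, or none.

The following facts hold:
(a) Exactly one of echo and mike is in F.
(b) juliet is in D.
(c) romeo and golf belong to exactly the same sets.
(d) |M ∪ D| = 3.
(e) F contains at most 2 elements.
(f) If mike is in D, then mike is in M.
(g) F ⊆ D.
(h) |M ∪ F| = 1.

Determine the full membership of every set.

D = {echo, juliet, mike}; F = {mike}; M = {mike}

From (b): juliet ∈ D.
Suppose romeo ∈ D: no assignment then satisfies all the clues, so romeo ∉ D.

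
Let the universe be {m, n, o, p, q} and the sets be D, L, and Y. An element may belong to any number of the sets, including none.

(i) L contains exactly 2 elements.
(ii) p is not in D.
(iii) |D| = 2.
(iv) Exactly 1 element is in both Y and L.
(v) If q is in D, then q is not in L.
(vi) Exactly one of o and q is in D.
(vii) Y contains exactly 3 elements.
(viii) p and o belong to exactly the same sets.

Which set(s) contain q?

From (ii): p ∉ D.
(viii): o matches p: o ∉ D.
(vi) (exactly one): q ∈ D.
(v): q ∉ L.
Suppose q ∈ Y: no assignment then satisfies all the clues, so q ∉ Y.

q: D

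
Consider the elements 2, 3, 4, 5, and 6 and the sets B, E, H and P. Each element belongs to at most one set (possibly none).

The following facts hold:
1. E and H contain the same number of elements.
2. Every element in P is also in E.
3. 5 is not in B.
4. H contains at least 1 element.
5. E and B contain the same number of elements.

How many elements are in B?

1

From (3): 5 ∉ B.
Suppose 2 ∈ P: no assignment then satisfies all the clues, so 2 ∉ P.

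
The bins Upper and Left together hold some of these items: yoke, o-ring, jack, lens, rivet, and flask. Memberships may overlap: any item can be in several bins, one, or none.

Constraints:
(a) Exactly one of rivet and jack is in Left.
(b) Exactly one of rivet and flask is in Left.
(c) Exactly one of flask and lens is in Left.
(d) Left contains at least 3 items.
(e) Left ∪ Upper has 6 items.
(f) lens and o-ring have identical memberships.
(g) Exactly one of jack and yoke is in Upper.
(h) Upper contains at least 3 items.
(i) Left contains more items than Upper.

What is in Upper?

Upper = {flask, jack, rivet}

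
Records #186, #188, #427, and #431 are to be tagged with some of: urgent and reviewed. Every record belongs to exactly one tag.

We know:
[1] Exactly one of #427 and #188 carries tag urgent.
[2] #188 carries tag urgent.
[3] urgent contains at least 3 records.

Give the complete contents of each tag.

From (2): #188 ∈ urgent.
(1) (exactly one): #427 ∉ urgent.
(3): only 3 candidates remain for urgent, so all are in.
Only one tag left: #427 ∈ reviewed.

urgent = {#186, #188, #431}; reviewed = {#427}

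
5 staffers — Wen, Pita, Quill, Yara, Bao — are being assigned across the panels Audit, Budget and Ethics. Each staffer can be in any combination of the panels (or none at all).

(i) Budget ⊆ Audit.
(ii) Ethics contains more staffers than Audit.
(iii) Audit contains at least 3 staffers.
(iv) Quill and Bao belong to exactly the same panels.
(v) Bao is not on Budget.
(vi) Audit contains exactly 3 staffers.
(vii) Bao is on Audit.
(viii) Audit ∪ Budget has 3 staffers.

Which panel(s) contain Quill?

Quill: Audit, Ethics

From (v): Bao ∉ Budget.
From (vii): Bao ∈ Audit.
(iv): Quill matches Bao: Quill ∈ Audit.
(iv): Quill matches Bao: Quill ∉ Budget.
Suppose Quill ∉ Ethics: no assignment then satisfies all the clues, so Quill ∈ Ethics.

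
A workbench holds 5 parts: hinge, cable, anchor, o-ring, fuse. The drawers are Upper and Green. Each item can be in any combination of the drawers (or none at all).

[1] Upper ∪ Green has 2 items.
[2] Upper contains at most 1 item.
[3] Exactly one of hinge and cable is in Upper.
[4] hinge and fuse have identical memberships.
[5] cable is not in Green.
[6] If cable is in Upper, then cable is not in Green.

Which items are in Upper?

Upper = {cable}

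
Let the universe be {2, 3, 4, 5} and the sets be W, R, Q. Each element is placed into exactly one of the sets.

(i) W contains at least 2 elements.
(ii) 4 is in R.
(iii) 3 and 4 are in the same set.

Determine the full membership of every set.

W = {2, 5}; R = {3, 4}; Q = {}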